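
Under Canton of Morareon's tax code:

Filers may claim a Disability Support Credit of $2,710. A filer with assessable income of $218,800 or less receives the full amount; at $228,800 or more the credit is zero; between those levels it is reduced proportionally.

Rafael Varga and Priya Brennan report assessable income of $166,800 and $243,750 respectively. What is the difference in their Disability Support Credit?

Rafael ($166,800): Disability Support Credit: $166,800 is at or below the $218,800 threshold, so the full $2,710 applies.
Priya ($243,750): Disability Support Credit: $243,750 is at or above $228,800, so the credit is $0.
Difference: |$2,710 − $0| = $2,710.

$2,710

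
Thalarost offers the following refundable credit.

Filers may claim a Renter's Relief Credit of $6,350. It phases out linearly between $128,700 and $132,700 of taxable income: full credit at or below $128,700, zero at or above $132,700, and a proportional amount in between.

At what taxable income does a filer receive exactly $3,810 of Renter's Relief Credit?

$3,810 is 3,810/6,350 of the full $6,350, so 2,540/6,350 of the $4,000 range has been used: income = $128,700 + $4,000 × 2,540/6,350 = $130,300.

$130,300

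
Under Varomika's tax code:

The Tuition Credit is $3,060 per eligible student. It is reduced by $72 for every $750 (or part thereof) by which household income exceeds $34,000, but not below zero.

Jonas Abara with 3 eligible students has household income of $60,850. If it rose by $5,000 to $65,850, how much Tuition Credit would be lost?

$504

At $60,850 — base = 3 × $3,060 = $9,180. income exceeds $34,000 by $26,850, which is 36 full-or-partial $750 increments; reduction = 36 × $72 = $2,592, leaving $6,588.
At $65,850 — base = 3 × $3,060 = $9,180. income exceeds $34,000 by $31,850, which is 43 full-or-partial $750 increments; reduction = 43 × $72 = $3,096, leaving $6,084.
Lost: $6,588 − $6,084 = $504.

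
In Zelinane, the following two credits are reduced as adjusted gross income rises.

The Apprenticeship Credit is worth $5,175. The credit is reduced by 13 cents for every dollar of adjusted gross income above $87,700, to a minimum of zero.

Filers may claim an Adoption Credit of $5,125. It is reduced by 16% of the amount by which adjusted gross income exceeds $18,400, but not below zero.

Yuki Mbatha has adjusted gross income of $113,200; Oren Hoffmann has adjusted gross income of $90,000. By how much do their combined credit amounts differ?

$3,016

Yuki ($113,200): Apprenticeship Credit: 13% of the $25,500 excess over $87,700 is $3,315; credit = $5,175 − $3,315 = $1,860. Adoption Credit: 16% of the $94,800 excess over $18,400 is $15,168 ≥ base, so the credit is $0. total $1,860 + $0 = $1,860
Oren ($90,000): Apprenticeship Credit: 13% of the $2,300 excess over $87,700 is $299; credit = $5,175 − $299 = $4,876. Adoption Credit: 16% of the $71,600 excess over $18,400 is $11,456 ≥ base, so the credit is $0. total $4,876 + $0 = $4,876
Difference: |$1,860 − $4,876| = $3,016.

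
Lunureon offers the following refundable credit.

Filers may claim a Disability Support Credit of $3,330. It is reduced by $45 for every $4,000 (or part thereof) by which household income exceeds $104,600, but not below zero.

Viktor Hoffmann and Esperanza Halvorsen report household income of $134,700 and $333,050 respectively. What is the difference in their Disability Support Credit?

$2,250

Viktor ($134,700): Disability Support Credit: income exceeds $104,600 by $30,100, which is 8 full-or-partial $4,000 increments; reduction = 8 × $45 = $360, leaving $2,970.
Esperanza ($333,050): Disability Support Credit: income exceeds $104,600 by $228,450, which is 58 full-or-partial $4,000 increments; reduction = 58 × $45 = $2,610, leaving $720.
Difference: |$2,970 − $720| = $2,250.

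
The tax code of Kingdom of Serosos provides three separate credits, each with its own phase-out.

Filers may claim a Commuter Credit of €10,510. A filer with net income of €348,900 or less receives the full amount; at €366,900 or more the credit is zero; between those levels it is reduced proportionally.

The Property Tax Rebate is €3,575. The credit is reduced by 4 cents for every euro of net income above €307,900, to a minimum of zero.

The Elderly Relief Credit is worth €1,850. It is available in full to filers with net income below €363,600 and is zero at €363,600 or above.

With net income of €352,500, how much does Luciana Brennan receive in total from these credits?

Commuter Credit: €352,500 is €3,600 into a €18,000 phase-out range, leaving 14,400/18,000 of the credit: €10,510 × 14,400/18,000 = €8,408.
Property Tax Rebate: 4% of the €44,600 excess over €307,900 is €1,784; credit = €3,575 − €1,784 = €1,791.
Elderly Relief Credit: €352,500 is below the €363,600 cutoff, so the full €1,850 applies.
Total: €8,408 + €1,791 + €1,850 = €12,049.

€12,049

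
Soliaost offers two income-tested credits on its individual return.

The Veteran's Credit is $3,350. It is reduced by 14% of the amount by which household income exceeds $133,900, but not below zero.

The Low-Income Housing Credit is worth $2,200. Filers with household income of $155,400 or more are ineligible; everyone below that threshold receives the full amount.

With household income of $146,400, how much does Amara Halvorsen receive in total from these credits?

Veteran's Credit: 14% of the $12,500 excess over $133,900 is $1,750; credit = $3,350 − $1,750 = $1,600.
Low-Income Housing Credit: $146,400 is below the $155,400 cutoff, so the full $2,200 applies.
Total: $1,600 + $2,200 = $3,800.

$3,800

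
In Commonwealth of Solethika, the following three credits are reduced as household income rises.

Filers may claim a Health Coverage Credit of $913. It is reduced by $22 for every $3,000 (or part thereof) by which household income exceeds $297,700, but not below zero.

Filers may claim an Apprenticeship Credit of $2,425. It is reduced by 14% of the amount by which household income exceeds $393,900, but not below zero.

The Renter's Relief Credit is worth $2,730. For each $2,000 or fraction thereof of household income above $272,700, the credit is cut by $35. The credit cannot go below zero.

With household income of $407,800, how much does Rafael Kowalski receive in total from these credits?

$928

Health Coverage Credit: income exceeds $297,700 by $110,100, which is 37 full-or-partial $3,000 increments; reduction = 37 × $22 = $814, leaving $99.
Apprenticeship Credit: 14% of the $13,900 excess over $393,900 is $1,946; credit = $2,425 − $1,946 = $479.
Renter's Relief Credit: income exceeds $272,700 by $135,100, which is 68 full-or-partial $2,000 increments; reduction = 68 × $35 = $2,380, leaving $350.
Total: $99 + $479 + $350 = $928.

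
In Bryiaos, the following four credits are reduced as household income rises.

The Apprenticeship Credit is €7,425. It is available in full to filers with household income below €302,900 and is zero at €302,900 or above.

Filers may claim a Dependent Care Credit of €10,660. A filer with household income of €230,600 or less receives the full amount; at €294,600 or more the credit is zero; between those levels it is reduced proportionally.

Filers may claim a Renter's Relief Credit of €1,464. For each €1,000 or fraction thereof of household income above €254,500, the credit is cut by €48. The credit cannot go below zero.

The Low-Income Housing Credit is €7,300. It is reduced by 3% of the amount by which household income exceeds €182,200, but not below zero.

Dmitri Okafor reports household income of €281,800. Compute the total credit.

€13,989

Apprenticeship Credit: €281,800 is below the €302,900 cutoff, so the full €7,425 applies.
Dependent Care Credit: €281,800 is €51,200 into a €64,000 phase-out range, leaving 12,800/64,000 of the credit: €10,660 × 12,800/64,000 = €2,132.
Renter's Relief Credit: income exceeds €254,500 by €27,300, which is 28 full-or-partial €1,000 increments; reduction = 28 × €48 = €1,344, leaving €120.
Low-Income Housing Credit: 3% of the €99,600 excess over €182,200 is €2,988; credit = €7,300 − €2,988 = €4,312.
Total: €7,425 + €2,132 + €120 + €4,312 = €13,989.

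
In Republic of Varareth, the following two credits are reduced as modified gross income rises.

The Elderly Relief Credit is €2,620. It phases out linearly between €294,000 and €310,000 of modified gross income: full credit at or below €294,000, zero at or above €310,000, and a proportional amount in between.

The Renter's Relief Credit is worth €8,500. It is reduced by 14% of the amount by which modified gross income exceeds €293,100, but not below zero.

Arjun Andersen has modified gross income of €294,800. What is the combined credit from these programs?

Elderly Relief Credit: €294,800 is €800 into a €16,000 phase-out range, leaving 15,200/16,000 of the credit: €2,620 × 15,200/16,000 = €2,489.
Renter's Relief Credit: 14% of the €1,700 excess over €293,100 is €238; credit = €8,500 − €238 = €8,262.
Total: €2,489 + €8,262 = €10,751.

€10,751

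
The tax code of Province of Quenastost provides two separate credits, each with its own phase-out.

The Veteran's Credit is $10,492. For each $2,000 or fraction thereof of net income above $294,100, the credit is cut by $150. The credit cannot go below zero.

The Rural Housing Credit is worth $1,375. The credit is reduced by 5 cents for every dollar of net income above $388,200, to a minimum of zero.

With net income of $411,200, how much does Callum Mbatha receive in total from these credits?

Veteran's Credit: income exceeds $294,100 by $117,100, which is 59 full-or-partial $2,000 increments; reduction = 59 × $150 = $8,850, leaving $1,642.
Rural Housing Credit: 5% of the $23,000 excess over $388,200 is $1,150; credit = $1,375 − $1,150 = $225.
Total: $1,642 + $225 = $1,867.

$1,867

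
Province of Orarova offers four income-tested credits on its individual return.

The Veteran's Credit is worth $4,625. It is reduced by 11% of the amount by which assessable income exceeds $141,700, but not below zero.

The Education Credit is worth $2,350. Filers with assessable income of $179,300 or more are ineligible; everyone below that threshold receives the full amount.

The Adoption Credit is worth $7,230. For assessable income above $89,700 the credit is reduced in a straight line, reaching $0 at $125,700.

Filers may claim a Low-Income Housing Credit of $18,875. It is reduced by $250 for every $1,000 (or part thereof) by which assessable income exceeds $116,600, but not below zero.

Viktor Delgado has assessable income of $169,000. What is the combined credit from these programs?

Veteran's Credit: 11% of the $27,300 excess over $141,700 is $3,003; credit = $4,625 − $3,003 = $1,622.
Education Credit: $169,000 is below the $179,300 cutoff, so the full $2,350 applies.
Adoption Credit: $169,000 is at or above $125,700, so the credit is $0.
Low-Income Housing Credit: income exceeds $116,600 by $52,400, which is 53 full-or-partial $1,000 increments; reduction = 53 × $250 = $13,250, leaving $5,625.
Total: $1,622 + $2,350 + $0 + $5,625 = $9,597.

$9,597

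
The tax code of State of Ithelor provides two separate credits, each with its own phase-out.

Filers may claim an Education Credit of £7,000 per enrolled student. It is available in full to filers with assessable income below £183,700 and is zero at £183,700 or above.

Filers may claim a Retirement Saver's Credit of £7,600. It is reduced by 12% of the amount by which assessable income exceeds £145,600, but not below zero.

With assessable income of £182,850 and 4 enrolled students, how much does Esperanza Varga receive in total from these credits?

£31,130

Education Credit: base = 4 × £7,000 = £28,000. £182,850 is below the £183,700 cutoff, so the full £28,000 applies.
Retirement Saver's Credit: 12% of the £37,250 excess over £145,600 is £4,470; credit = £7,600 − £4,470 = £3,130.
Total: £28,000 + £3,130 = £31,130.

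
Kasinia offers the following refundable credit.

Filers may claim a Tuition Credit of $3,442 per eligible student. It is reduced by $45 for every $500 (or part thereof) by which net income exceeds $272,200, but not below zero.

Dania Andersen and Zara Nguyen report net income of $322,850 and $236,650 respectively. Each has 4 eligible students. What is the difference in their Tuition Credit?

Dania ($322,850): Tuition Credit: base = 4 × $3,442 = $13,768. income exceeds $272,200 by $50,650, which is 102 full-or-partial $500 increments; reduction = 102 × $45 = $4,590, leaving $9,178.
Zara ($236,650): Tuition Credit: base = 4 × $3,442 = $13,768. $236,650 is at or below the $272,200 threshold, so the full $13,768 applies.
Difference: |$9,178 − $13,768| = $4,590.

$4,590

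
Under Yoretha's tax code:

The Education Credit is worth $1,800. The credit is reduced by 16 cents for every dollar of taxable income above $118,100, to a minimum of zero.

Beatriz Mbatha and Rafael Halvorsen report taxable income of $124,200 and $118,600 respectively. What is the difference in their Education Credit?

Beatriz ($124,200): Education Credit: 16% of the $6,100 excess over $118,100 is $976; credit = $1,800 − $976 = $824.
Rafael ($118,600): Education Credit: 16% of the $500 excess over $118,100 is $80; credit = $1,800 − $80 = $1,720.
Difference: |$824 − $1,720| = $896.

$896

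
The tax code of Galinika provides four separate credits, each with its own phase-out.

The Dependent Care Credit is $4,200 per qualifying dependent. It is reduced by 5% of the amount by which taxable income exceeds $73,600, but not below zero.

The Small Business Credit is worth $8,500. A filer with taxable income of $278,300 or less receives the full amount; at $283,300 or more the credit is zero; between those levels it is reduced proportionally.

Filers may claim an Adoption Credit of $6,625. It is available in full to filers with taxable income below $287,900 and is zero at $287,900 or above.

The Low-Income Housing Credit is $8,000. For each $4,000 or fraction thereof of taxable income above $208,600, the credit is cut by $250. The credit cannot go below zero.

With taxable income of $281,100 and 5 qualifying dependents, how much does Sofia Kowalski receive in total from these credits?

$24,240

Dependent Care Credit: base = 5 × $4,200 = $21,000. 5% of the $207,500 excess over $73,600 is $10,375; credit = $21,000 − $10,375 = $10,625.
Small Business Credit: $281,100 is $2,800 into a $5,000 phase-out range, leaving 2,200/5,000 of the credit: $8,500 × 2,200/5,000 = $3,740.
Adoption Credit: $281,100 is below the $287,900 cutoff, so the full $6,625 applies.
Low-Income Housing Credit: income exceeds $208,600 by $72,500, which is 19 full-or-partial $4,000 increments; reduction = 19 × $250 = $4,750, leaving $3,250.
Total: $10,625 + $3,740 + $6,625 + $3,250 = $24,240.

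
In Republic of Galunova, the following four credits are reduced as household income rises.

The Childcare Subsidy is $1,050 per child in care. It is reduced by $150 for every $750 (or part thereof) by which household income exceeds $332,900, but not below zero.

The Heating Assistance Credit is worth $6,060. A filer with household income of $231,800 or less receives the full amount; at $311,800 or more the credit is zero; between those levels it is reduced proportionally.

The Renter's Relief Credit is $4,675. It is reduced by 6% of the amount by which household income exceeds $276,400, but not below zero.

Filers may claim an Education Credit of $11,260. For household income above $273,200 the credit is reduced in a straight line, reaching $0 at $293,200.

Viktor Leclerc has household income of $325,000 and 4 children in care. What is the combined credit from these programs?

Childcare Subsidy: base = 4 × $1,050 = $4,200. $325,000 is at or below the $332,900 threshold, so the full $4,200 applies.
Heating Assistance Credit: $325,000 is at or above $311,800, so the credit is $0.
Renter's Relief Credit: 6% of the $48,600 excess over $276,400 is $2,916; credit = $4,675 − $2,916 = $1,759.
Education Credit: $325,000 is at or above $293,200, so the credit is $0.
Total: $4,200 + $0 + $1,759 + $0 = $5,959.

$5,959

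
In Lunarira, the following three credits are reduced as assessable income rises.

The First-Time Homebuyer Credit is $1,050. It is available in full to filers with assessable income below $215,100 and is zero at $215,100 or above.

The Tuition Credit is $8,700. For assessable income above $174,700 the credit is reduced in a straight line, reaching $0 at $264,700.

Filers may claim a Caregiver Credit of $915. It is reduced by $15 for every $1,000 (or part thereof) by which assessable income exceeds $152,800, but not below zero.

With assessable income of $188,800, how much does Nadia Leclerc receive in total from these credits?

$8,762

First-Time Homebuyer Credit: $188,800 is below the $215,100 cutoff, so the full $1,050 applies.
Tuition Credit: $188,800 is $14,100 into a $90,000 phase-out range, leaving 75,900/90,000 of the credit: $8,700 × 75,900/90,000 = $7,337.
Caregiver Credit: income exceeds $152,800 by $36,000, which is 36 full-or-partial $1,000 increments; reduction = 36 × $15 = $540, leaving $375.
Total: $1,050 + $7,337 + $375 = $8,762.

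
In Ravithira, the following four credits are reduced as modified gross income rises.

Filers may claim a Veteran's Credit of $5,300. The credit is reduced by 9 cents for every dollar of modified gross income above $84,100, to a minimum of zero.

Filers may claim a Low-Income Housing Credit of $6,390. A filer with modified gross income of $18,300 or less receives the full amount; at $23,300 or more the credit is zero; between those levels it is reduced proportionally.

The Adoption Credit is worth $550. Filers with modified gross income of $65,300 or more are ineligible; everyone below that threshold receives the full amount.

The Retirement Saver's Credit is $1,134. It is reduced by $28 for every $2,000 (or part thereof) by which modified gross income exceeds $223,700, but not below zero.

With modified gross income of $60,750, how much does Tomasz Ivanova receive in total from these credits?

$6,984

Veteran's Credit: $60,750 is at or below the $84,100 threshold, so the full $5,300 applies.
Low-Income Housing Credit: $60,750 is at or above $23,300, so the credit is $0.
Adoption Credit: $60,750 is below the $65,300 cutoff, so the full $550 applies.
Retirement Saver's Credit: $60,750 is at or below the $223,700 threshold, so the full $1,134 applies.
Total: $5,300 + $0 + $550 + $1,134 = $6,984.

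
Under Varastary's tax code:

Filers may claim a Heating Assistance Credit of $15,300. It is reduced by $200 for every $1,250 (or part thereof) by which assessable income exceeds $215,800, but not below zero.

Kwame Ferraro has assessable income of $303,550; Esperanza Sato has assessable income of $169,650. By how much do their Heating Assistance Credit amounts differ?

$14,200

Kwame ($303,550): Heating Assistance Credit: income exceeds $215,800 by $87,750, which is 71 full-or-partial $1,250 increments; reduction = 71 × $200 = $14,200, leaving $1,100.
Esperanza ($169,650): Heating Assistance Credit: $169,650 is at or below the $215,800 threshold, so the full $15,300 applies.
Difference: |$1,100 − $15,300| = $14,200.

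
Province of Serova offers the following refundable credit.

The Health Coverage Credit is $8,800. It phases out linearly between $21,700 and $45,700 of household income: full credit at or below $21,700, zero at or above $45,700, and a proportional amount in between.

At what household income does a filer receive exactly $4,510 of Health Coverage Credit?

$4,510 is 4,510/8,800 of the full $8,800, so 4,290/8,800 of the $24,000 range has been used: income = $21,700 + $24,000 × 4,290/8,800 = $33,400.

$33,400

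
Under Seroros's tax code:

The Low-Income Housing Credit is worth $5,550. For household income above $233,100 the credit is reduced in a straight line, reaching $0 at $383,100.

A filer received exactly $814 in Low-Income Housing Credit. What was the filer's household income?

$814 is 814/5,550 of the full $5,550, so 4,736/5,550 of the $150,000 range has been used: income = $233,100 + $150,000 × 4,736/5,550 = $361,100.

$361,100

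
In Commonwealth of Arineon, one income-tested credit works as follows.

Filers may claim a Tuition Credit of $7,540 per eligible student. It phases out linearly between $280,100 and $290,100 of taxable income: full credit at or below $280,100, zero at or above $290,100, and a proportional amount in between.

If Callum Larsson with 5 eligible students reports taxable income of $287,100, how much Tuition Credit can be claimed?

Tuition Credit: base = 5 × $7,540 = $37,700. $287,100 is $7,000 into a $10,000 phase-out range, leaving 3,000/10,000 of the credit: $37,700 × 3,000/10,000 = $11,310.

$11,310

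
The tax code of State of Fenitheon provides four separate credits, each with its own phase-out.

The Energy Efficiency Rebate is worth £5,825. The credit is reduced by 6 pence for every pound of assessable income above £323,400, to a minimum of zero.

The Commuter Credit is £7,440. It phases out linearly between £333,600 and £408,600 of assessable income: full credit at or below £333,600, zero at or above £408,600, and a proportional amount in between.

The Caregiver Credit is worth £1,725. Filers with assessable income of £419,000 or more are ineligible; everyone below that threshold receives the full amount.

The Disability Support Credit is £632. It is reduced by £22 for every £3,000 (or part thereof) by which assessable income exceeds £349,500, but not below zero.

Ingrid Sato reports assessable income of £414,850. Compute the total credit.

Energy Efficiency Rebate: 6% of the £91,450 excess over £323,400 is £5,487; credit = £5,825 − £5,487 = £338.
Commuter Credit: £414,850 is at or above £408,600, so the credit is £0.
Caregiver Credit: £414,850 is below the £419,000 cutoff, so the full £1,725 applies.
Disability Support Credit: income exceeds £349,500 by £65,350, which is 22 full-or-partial £3,000 increments; reduction = 22 × £22 = £484, leaving £148.
Total: £338 + £0 + £1,725 + £148 = £2,211.

£2,211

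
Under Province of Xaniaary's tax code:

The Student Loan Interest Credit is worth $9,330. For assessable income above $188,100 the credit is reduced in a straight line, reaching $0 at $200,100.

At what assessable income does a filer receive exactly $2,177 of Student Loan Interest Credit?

$197,300

$2,177 is 2,177/9,330 of the full $9,330, so 7,153/9,330 of the $12,000 range has been used: income = $188,100 + $12,000 × 7,153/9,330 = $197,300.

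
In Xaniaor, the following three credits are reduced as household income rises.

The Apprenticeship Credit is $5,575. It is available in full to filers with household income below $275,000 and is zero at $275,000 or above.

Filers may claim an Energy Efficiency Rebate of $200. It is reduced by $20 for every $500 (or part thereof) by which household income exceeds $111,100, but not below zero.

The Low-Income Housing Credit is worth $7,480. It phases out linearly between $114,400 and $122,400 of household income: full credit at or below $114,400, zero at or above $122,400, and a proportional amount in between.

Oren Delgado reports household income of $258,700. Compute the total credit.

$5,575

Apprenticeship Credit: $258,700 is below the $275,000 cutoff, so the full $5,575 applies.
Energy Efficiency Rebate: income exceeds $111,100 by $147,600 → 296 increments × $20 = $5,920 ≥ base, so the credit is $0.
Low-Income Housing Credit: $258,700 is at or above $122,400, so the credit is $0.
Total: $5,575 + $0 + $0 = $5,575.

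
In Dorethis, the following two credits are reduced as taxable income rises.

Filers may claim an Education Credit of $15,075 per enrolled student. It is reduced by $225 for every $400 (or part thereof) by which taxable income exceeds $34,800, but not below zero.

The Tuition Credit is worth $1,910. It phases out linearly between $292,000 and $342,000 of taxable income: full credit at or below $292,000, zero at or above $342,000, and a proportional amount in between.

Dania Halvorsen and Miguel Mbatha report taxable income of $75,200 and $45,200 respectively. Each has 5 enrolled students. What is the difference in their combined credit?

$16,875

Dania ($75,200): Education Credit: base = 5 × $15,075 = $75,375. income exceeds $34,800 by $40,400, which is 101 full-or-partial $400 increments; reduction = 101 × $225 = $22,725, leaving $52,650. Tuition Credit: $75,200 is at or below the $292,000 threshold, so the full $1,910 applies. total $52,650 + $1,910 = $54,560
Miguel ($45,200): Education Credit: base = 5 × $15,075 = $75,375. income exceeds $34,800 by $10,400, which is 26 full-or-partial $400 increments; reduction = 26 × $225 = $5,850, leaving $69,525. Tuition Credit: $45,200 is at or below the $292,000 threshold, so the full $1,910 applies. total $69,525 + $1,910 = $71,435
Difference: |$54,560 − $71,435| = $16,875.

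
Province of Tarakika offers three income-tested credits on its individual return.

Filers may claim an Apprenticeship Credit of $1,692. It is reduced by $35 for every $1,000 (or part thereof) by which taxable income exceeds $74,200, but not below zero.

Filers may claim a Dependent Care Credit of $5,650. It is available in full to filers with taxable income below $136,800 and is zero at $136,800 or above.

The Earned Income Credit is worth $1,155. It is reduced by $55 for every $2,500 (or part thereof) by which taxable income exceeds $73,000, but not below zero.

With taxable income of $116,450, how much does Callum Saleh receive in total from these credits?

$6,002

Apprenticeship Credit: income exceeds $74,200 by $42,250, which is 43 full-or-partial $1,000 increments; reduction = 43 × $35 = $1,505, leaving $187.
Dependent Care Credit: $116,450 is below the $136,800 cutoff, so the full $5,650 applies.
Earned Income Credit: income exceeds $73,000 by $43,450, which is 18 full-or-partial $2,500 increments; reduction = 18 × $55 = $990, leaving $165.
Total: $187 + $5,650 + $165 = $6,002.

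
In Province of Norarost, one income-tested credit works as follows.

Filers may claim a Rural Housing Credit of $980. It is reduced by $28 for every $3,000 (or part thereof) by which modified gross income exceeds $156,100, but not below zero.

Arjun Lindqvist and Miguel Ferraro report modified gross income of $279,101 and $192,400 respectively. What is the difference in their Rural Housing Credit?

$616

Arjun ($279,101): Rural Housing Credit: income exceeds $156,100 by $123,001 → 42 increments × $28 = $1,176 ≥ base, so the credit is $0.
Miguel ($192,400): Rural Housing Credit: income exceeds $156,100 by $36,300, which is 13 full-or-partial $3,000 increments; reduction = 13 × $28 = $364, leaving $616.
Difference: |$0 − $616| = $616.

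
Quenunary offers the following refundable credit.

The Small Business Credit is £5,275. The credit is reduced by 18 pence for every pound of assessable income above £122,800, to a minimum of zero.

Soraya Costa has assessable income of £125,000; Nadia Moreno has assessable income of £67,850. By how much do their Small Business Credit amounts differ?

£396

Soraya (£125,000): Small Business Credit: 18% of the £2,200 excess over £122,800 is £396; credit = £5,275 − £396 = £4,879.
Nadia (£67,850): Small Business Credit: £67,850 is at or below the £122,800 threshold, so the full £5,275 applies.
Difference: |£4,879 − £5,275| = £396.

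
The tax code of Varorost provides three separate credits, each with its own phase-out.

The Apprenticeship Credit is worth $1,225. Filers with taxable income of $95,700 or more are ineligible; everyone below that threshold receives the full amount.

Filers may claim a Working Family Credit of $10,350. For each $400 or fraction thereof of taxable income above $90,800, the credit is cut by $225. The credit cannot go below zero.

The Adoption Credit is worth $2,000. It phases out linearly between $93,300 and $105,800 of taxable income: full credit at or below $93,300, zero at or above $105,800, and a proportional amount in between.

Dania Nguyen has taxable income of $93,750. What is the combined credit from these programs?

$11,703

Apprenticeship Credit: $93,750 is below the $95,700 cutoff, so the full $1,225 applies.
Working Family Credit: income exceeds $90,800 by $2,950, which is 8 full-or-partial $400 increments; reduction = 8 × $225 = $1,800, leaving $8,550.
Adoption Credit: $93,750 is $450 into a $12,500 phase-out range, leaving 12,050/12,500 of the credit: $2,000 × 12,050/12,500 = $1,928.
Total: $1,225 + $8,550 + $1,928 = $11,703.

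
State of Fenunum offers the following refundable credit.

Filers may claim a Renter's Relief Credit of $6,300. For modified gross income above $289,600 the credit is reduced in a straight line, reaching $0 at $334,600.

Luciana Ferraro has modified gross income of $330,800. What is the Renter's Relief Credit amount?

Renter's Relief Credit: $330,800 is $41,200 into a $45,000 phase-out range, leaving 3,800/45,000 of the credit: $6,300 × 3,800/45,000 = $532.

$532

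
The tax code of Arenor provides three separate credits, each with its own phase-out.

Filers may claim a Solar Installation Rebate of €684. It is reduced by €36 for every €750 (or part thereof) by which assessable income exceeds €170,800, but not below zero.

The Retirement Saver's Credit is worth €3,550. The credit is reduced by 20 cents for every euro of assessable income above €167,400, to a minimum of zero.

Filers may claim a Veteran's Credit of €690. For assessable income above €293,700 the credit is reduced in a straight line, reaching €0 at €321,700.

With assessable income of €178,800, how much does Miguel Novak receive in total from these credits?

€2,248

Solar Installation Rebate: income exceeds €170,800 by €8,000, which is 11 full-or-partial €750 increments; reduction = 11 × €36 = €396, leaving €288.
Retirement Saver's Credit: 20% of the €11,400 excess over €167,400 is €2,280; credit = €3,550 − €2,280 = €1,270.
Veteran's Credit: €178,800 is at or below the €293,700 threshold, so the full €690 applies.
Total: €288 + €1,270 + €690 = €2,248.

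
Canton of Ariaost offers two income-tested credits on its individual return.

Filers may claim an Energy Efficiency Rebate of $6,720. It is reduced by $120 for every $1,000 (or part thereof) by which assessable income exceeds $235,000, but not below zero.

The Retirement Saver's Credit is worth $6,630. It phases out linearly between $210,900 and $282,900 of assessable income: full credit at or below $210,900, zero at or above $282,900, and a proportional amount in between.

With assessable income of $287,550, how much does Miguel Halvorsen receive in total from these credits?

Energy Efficiency Rebate: income exceeds $235,000 by $52,550, which is 53 full-or-partial $1,000 increments; reduction = 53 × $120 = $6,360, leaving $360.
Retirement Saver's Credit: $287,550 is at or above $282,900, so the credit is $0.
Total: $360 + $0 = $360.

$360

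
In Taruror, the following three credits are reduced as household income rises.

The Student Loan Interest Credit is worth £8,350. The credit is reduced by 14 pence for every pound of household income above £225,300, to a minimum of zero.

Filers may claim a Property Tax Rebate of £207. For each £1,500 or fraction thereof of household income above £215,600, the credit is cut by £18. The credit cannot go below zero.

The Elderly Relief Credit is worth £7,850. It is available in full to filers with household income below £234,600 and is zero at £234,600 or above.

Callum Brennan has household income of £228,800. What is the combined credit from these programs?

Student Loan Interest Credit: 14% of the £3,500 excess over £225,300 is £490; credit = £8,350 − £490 = £7,860.
Property Tax Rebate: income exceeds £215,600 by £13,200, which is 9 full-or-partial £1,500 increments; reduction = 9 × £18 = £162, leaving £45.
Elderly Relief Credit: £228,800 is below the £234,600 cutoff, so the full £7,850 applies.
Total: £7,860 + £45 + £7,850 = £15,755.

£15,755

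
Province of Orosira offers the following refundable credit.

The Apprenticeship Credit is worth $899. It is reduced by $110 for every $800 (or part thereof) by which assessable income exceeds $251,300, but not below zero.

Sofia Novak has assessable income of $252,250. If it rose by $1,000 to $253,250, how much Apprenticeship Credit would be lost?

At $252,250 — income exceeds $251,300 by $950, which is 2 full-or-partial $800 increments; reduction = 2 × $110 = $220, leaving $679.
At $253,250 — income exceeds $251,300 by $1,950, which is 3 full-or-partial $800 increments; reduction = 3 × $110 = $330, leaving $569.
Lost: $679 − $569 = $110.

$110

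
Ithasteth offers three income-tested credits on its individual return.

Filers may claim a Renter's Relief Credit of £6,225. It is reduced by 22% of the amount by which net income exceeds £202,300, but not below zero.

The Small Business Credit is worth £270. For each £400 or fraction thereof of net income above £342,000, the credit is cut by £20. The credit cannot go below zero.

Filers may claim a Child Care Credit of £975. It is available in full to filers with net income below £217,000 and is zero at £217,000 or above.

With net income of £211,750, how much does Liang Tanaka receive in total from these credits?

Renter's Relief Credit: 22% of the £9,450 excess over £202,300 is £2,079; credit = £6,225 − £2,079 = £4,146.
Small Business Credit: £211,750 is at or below the £342,000 threshold, so the full £270 applies.
Child Care Credit: £211,750 is below the £217,000 cutoff, so the full £975 applies.
Total: £4,146 + £270 + £975 = £5,391.

£5,391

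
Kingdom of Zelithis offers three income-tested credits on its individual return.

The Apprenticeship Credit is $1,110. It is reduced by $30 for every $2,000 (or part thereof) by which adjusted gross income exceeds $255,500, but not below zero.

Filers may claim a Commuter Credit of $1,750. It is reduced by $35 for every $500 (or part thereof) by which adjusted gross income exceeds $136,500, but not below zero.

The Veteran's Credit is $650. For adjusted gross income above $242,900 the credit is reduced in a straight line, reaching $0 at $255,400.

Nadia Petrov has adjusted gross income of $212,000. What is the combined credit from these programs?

$1,760

Apprenticeship Credit: $212,000 is at or below the $255,500 threshold, so the full $1,110 applies.
Commuter Credit: income exceeds $136,500 by $75,500 → 151 increments × $35 = $5,285 ≥ base, so the credit is $0.
Veteran's Credit: $212,000 is at or below the $242,900 threshold, so the full $650 applies.
Total: $1,110 + $0 + $650 = $1,760.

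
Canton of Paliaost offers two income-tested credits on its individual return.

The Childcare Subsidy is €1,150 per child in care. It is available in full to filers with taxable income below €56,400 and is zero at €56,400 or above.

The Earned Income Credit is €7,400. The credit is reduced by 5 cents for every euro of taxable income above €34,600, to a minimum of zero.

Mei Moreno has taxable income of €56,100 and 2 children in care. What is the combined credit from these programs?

Childcare Subsidy: base = 2 × €1,150 = €2,300. €56,100 is below the €56,400 cutoff, so the full €2,300 applies.
Earned Income Credit: 5% of the €21,500 excess over €34,600 is €1,075; credit = €7,400 − €1,075 = €6,325.
Total: €2,300 + €6,325 = €8,625.

€8,625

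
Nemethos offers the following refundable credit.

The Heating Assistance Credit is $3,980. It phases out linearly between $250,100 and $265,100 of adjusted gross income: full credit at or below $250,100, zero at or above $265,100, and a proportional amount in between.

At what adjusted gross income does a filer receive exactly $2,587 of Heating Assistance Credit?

$255,350

$2,587 is 2,587/3,980 of the full $3,980, so 1,393/3,980 of the $15,000 range has been used: income = $250,100 + $15,000 × 1,393/3,980 = $255,350.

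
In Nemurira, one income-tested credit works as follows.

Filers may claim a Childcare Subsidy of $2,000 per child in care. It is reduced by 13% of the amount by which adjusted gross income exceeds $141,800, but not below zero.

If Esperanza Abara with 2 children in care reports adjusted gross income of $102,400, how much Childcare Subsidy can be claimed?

Childcare Subsidy: base = 2 × $2,000 = $4,000. $102,400 is at or below the $141,800 threshold, so the full $4,000 applies.

$4,000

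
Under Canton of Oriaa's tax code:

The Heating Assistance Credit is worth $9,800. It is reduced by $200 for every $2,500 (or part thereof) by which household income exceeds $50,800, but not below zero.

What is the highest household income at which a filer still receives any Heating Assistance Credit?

After 48 increments the reduction is 48 × $200 = $9,600, leaving $200; one more increment wipes it out. Increment 48 ends at excess 48 × $2,500 = $120,000, so the highest qualifying income is $50,800 + $120,000 = $170,800.

$170,800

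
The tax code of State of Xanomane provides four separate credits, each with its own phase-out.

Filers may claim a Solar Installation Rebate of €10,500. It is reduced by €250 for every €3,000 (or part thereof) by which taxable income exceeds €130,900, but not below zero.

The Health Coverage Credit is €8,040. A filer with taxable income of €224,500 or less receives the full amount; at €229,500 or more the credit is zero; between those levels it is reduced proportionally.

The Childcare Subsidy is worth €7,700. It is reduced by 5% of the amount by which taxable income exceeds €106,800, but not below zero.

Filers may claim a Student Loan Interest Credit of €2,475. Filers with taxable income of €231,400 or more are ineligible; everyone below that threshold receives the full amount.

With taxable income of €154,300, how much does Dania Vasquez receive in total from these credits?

€24,340

Solar Installation Rebate: income exceeds €130,900 by €23,400, which is 8 full-or-partial €3,000 increments; reduction = 8 × €250 = €2,000, leaving €8,500.
Health Coverage Credit: €154,300 is at or below the €224,500 threshold, so the full €8,040 applies.
Childcare Subsidy: 5% of the €47,500 excess over €106,800 is €2,375; credit = €7,700 − €2,375 = €5,325.
Student Loan Interest Credit: €154,300 is below the €231,400 cutoff, so the full €2,475 applies.
Total: €8,500 + €8,040 + €5,325 + €2,475 = €24,340.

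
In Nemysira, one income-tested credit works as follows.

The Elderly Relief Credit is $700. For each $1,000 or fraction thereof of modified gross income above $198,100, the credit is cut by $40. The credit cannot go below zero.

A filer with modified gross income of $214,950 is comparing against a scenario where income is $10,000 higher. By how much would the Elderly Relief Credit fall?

$20

At $214,950 — income exceeds $198,100 by $16,850, which is 17 full-or-partial $1,000 increments; reduction = 17 × $40 = $680, leaving $20.
At $224,950 — income exceeds $198,100 by $26,850 → 27 increments × $40 = $1,080 ≥ base, so the credit is $0.
Lost: $20 − $0 = $20.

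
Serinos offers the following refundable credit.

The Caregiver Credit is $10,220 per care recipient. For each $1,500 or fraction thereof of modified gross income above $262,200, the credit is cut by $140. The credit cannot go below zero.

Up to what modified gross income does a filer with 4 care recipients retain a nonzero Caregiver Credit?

Full credit = 4 × $10,220 = $40,880.
After 291 increments the reduction is 291 × $140 = $40,740, leaving $140; one more increment wipes it out. Increment 291 ends at excess 291 × $1,500 = $436,500, so the highest qualifying income is $262,200 + $436,500 = $698,700.

$698,700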